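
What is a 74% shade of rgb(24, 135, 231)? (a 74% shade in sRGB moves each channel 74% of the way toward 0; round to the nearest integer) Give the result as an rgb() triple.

Per channel, c → c + 0.74(0 − c):
  R: 24 − 17.76 = 6.24 → 6
  G: 135 − 99.9 = 35.1 → 35
  B: 231 + 0.74×(0−231) = 231 − 170.94 = 60.06 → 60

rgb(6, 35, 60)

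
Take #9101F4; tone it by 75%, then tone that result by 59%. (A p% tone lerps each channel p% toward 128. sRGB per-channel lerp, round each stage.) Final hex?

#82738C

#9101F4 is rgb(145, 1, 244).
Lerp each channel 75% toward 128:
  R: 145 − 12.75 = 132.25 → 132
  G: 1 + 0.75×(128−1) = 1 + 95.25 = 96.25 → 96
  B: 244 + 0.75×(128−244) = 244 − 87 = 157 → 157
After the tone: rgb(132, 96, 157) = #84609D.
Per channel, c → c + 0.59(128 − c):
  R: 132 + 0.59×(128−132) = 132 − 2.36 = 129.64 → 130
  G: 96 + 18.88 = 114.88 → 115
  B: 157 − 17.11 = 139.89 → 140
rgb(130, 115, 140) = #82738C.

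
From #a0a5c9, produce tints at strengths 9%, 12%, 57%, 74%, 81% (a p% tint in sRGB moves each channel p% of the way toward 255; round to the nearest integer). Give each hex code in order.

#a0a5c9 is rgb(160, 165, 201).
9%: (160 + 8.55 = 168.55→169, 165 + 8.1 = 173.1→173, 201 + 4.86 = 205.86→206) → #a9adce
12%: (160 + 11.4 = 171.4→171, 165 + 10.8 = 175.8→176, 201 + 6.48 = 207.48→207) → #abb0cf
57%: (160 + 54.15 = 214.15→214, 165 + 51.3 = 216.3→216, 201 + 30.78 = 231.78→232) → #d6d8e8
74%: (160 + 70.3 = 230.3→230, 165 + 66.6 = 231.6→232, 201 + 39.96 = 240.96→241) → #e6e8f1
81%: (160 + 76.95 = 236.95→237, 165 + 72.9 = 237.9→238, 201 + 43.74 = 244.74→245) → #edeef5

#a9adce, #abb0cf, #d6d8e8, #e6e8f1, #edeef5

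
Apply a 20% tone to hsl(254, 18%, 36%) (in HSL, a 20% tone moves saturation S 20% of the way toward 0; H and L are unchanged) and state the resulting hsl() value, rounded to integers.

S moves 20% from 18 toward 0: 18 − 3.6 = 14.4 → 14.
H and L are unchanged.

hsl(254, 14%, 36%)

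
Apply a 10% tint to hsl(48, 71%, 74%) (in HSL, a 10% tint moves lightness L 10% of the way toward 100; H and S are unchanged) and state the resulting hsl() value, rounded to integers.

hsl(48, 71%, 77%)

L moves 10% from 74 toward 100: 74 + 2.6 = 76.6 → 77.
H and S are unchanged.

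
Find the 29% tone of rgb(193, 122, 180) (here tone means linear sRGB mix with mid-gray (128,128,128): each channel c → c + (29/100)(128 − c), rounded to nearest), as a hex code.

A 29% tone moves each channel 29% toward 128:
  R: 193 + 0.29×(128−193) = 193 − 18.85 = 174.15 → 174
  G: 122 + 0.29×(128−122) = 122 + 1.74 = 123.74 → 124
  B: 180 + 0.29×(128−180) = 180 − 15.08 = 164.92 → 165
rgb(174, 124, 165) = #ae7ca5.

#ae7ca5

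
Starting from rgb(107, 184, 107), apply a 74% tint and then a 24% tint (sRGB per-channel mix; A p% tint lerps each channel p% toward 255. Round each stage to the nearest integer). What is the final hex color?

#e2f1e2

Per channel, c → c + 0.74(255 − c):
  R: 107 + 0.74×(255−107) = 107 + 109.52 = 216.52 → 217
  G: 184 + 52.54 = 236.54 → 237
  B: 107 + 0.74×(255−107) = 107 + 109.52 = 216.52 → 217
After the tint: rgb(217, 237, 217) = #d9edd9.
A 24% tint moves each channel 24% toward 255:
  R: 217 + 0.24×(255−217) = 217 + 9.12 = 226.12 → 226
  G: 237 + 4.32 = 241.32 → 241
  B: 217 + 9.12 = 226.12 → 226
rgb(226, 241, 226) = #e2f1e2.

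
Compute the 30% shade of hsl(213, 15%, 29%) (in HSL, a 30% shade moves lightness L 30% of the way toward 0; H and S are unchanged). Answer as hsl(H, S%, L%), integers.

L moves 30% from 29 toward 0: 29 − 8.7 = 20.3 → 20.
H and S are unchanged.

hsl(213, 15%, 20%)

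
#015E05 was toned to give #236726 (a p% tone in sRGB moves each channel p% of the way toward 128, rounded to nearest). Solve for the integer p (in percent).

#015E05 is rgb(1, 94, 5); #236726 is rgb(35, 103, 38).
On the R channel (widest range): 35 ≈ 1 + (p/100)(128 − 1), so p ≈ 100×(35 − 1)/(128 − 1) = 3400/127 = 26.77.
p = 27 reproduces all three channels after rounding.

27%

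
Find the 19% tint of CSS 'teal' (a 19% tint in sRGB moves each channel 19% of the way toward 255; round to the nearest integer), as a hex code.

#309898

CSS teal is rgb(0, 128, 128).
A 19% tint moves each channel 19% toward 255:
  R: 0 + 0.19×(255−0) = 0 + 48.45 = 48.45 → 48
  G: 128 + 0.19×(255−128) = 128 + 24.13 = 152.13 → 152
  B: 128 + 0.19×(255−128) = 128 + 24.13 = 152.13 → 152
rgb(48, 152, 152) = #309898.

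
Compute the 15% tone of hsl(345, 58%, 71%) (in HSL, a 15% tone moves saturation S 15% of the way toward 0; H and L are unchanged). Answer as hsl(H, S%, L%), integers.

S moves 15% from 58 toward 0: 58 − 8.7 = 49.3 → 49.
H and L are unchanged.

hsl(345, 49%, 71%)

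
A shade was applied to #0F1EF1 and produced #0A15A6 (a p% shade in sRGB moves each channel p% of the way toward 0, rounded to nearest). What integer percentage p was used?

#0F1EF1 is rgb(15, 30, 241); #0A15A6 is rgb(10, 21, 166).
On the B channel (widest range): 166 ≈ 241 + (p/100)(0 − 241), so p ≈ 100×(166 − 241)/(0 − 241) = -7500/-241 = 31.12.
p = 31 reproduces all three channels after rounding.

31%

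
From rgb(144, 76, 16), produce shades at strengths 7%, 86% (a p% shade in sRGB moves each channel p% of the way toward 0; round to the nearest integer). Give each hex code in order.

7%: (144 − 10.08 = 133.92→134, 76 − 5.32 = 70.68→71, 16 − 1.12 = 14.88→15) → #86470F
86%: (144 − 123.84 = 20.16→20, 76 − 65.36 = 10.64→11, 16 − 13.76 = 2.24→2) → #140B02

#86470F, #140B02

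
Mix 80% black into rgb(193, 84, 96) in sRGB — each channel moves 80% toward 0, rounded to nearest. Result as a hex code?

Per channel, c → c + 0.8(0 − c):
  R: 193 + 0.8×(0−193) = 193 − 154.4 = 38.6 → 39
  G: 84 − 67.2 = 16.8 → 17
  B: 96 + 0.8×(0−96) = 96 − 76.8 = 19.2 → 19
rgb(39, 17, 19) = #271113.

#271113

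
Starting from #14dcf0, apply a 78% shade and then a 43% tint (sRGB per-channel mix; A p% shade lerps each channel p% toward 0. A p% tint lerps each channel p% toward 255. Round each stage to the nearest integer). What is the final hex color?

#14dcf0 is rgb(20, 220, 240).
A 78% shade moves each channel 78% toward 0:
  R: 20 − 15.6 = 4.4 → 4
  G: 220 + 0.78×(0−220) = 220 − 171.6 = 48.4 → 48
  B: 240 − 187.2 = 52.8 → 53
After the shade: rgb(4, 48, 53) = #043035.
Per channel, c → c + 0.43(255 − c):
  R: 4 + 107.93 = 111.93 → 112
  G: 48 + 0.43×(255−48) = 48 + 89.01 = 137.01 → 137
  B: 53 + 86.86 = 139.86 → 140
rgb(112, 137, 140) = #70898c.

#70898c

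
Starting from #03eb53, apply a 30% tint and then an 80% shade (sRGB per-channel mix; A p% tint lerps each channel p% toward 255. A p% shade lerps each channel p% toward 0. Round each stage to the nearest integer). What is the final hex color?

#03eb53 is rgb(3, 235, 83).
Lerp each channel 30% toward 255:
  R: 3 + 0.3×(255−3) = 3 + 75.6 = 78.6 → 79
  G: 235 + 6 = 241 → 241
  B: 83 + 0.3×(255−83) = 83 + 51.6 = 134.6 → 135
After the tint: rgb(79, 241, 135) = #4ff187.
An 80% shade moves each channel 80% toward 0:
  R: 79 + 0.8×(0−79) = 79 − 63.2 = 15.8 → 16
  G: 241 + 0.8×(0−241) = 241 − 192.8 = 48.2 → 48
  B: 135 + 0.8×(0−135) = 135 − 108 = 27 → 27
rgb(16, 48, 27) = #10301b.

#10301b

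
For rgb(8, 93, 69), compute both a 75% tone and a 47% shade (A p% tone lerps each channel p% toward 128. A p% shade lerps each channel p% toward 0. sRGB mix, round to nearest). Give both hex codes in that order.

75% tone:
  R: 8 + 0.75×(128−8) = 8 + 90 = 98 → 98
  G: 93 + 0.75×(128−93) = 93 + 26.25 = 119.25 → 119
  B: 69 + 44.25 = 113.25 → 113
  → #627771
47% shade:
  R: 8 − 3.76 = 4.24 → 4
  G: 93 − 43.71 = 49.29 → 49
  B: 69 + 0.47×(0−69) = 69 − 32.43 = 36.57 → 37
  → #043125

#627771, #043125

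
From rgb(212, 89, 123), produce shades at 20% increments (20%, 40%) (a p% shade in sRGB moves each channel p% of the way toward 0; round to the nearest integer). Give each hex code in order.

20%: (212 − 42.4 = 169.6→170, 89 − 17.8 = 71.2→71, 123 − 24.6 = 98.4→98) → #aa4762
40%: (212 − 84.8 = 127.2→127, 89 − 35.6 = 53.4→53, 123 − 49.2 = 73.8→74) → #7f354a

#aa4762, #7f354a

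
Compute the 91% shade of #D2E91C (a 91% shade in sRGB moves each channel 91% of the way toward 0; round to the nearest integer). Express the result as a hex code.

#D2E91C is rgb(210, 233, 28).
Lerp each channel 91% toward 0:
  R: 210 + 0.91×(0−210) = 210 − 191.1 = 18.9 → 19
  G: 233 + 0.91×(0−233) = 233 − 212.03 = 20.97 → 21
  B: 28 + 0.91×(0−28) = 28 − 25.48 = 2.52 → 3
rgb(19, 21, 3) = #131503.

#131503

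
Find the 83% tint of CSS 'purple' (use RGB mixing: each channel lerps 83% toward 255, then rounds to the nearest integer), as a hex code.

#E9D4E9

CSS purple is rgb(128, 0, 128).
Lerp each channel 83% toward 255:
  R: 128 + 0.83×(255−128) = 128 + 105.41 = 233.41 → 233
  G: 0 + 0.83×(255−0) = 0 + 211.65 = 211.65 → 212
  B: 128 + 105.41 = 233.41 → 233
rgb(233, 212, 233) = #E9D4E9.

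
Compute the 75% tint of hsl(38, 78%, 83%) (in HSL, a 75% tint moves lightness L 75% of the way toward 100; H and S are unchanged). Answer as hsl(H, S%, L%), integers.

hsl(38, 78%, 96%)

L moves 75% from 83 toward 100: 83 + 12.75 = 95.75 → 96.
H and S are unchanged.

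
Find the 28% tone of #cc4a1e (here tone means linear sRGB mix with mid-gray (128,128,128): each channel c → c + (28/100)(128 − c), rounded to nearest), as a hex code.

#b75939

#cc4a1e is rgb(204, 74, 30).
Lerp each channel 28% toward 128:
  R: 204 + 0.28×(128−204) = 204 − 21.28 = 182.72 → 183
  G: 74 + 15.12 = 89.12 → 89
  B: 30 + 0.28×(128−30) = 30 + 27.44 = 57.44 → 57
rgb(183, 89, 57) = #b75939.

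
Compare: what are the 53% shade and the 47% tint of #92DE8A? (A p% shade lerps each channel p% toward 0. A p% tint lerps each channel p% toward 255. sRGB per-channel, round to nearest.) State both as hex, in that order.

#456841, #C5EEC1

#92DE8A is rgb(146, 222, 138).
53% shade:
  R: 146 − 77.38 = 68.62 → 69
  G: 222 − 117.66 = 104.34 → 104
  B: 138 + 0.53×(0−138) = 138 − 73.14 = 64.86 → 65
  → #456841
47% tint:
  R: 146 + 51.23 = 197.23 → 197
  G: 222 + 0.47×(255−222) = 222 + 15.51 = 237.51 → 238
  B: 138 + 0.47×(255−138) = 138 + 54.99 = 192.99 → 193
  → #C5EEC1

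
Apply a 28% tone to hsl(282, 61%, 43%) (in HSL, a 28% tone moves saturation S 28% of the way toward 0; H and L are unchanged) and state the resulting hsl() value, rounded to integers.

S moves 28% from 61 toward 0: 61 − 17.08 = 43.92 → 44.
H and L are unchanged.

hsl(282, 44%, 43%)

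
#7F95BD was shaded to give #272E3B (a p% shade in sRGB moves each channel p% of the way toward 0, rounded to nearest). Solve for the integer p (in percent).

#7F95BD is rgb(127, 149, 189); #272E3B is rgb(39, 46, 59).
On the B channel (widest range): 59 ≈ 189 + (p/100)(0 − 189), so p ≈ 100×(59 − 189)/(0 − 189) = -13000/-189 = 68.78.
p = 69 reproduces all three channels after rounding.

69%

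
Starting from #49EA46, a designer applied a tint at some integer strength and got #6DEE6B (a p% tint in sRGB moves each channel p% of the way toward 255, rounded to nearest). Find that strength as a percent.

#49EA46 is rgb(73, 234, 70); #6DEE6B is rgb(109, 238, 107).
On the B channel (widest range): 107 ≈ 70 + (p/100)(255 − 70), so p ≈ 100×(107 − 70)/(255 − 70) = 3700/185 = 20.00.
p = 20 reproduces all three channels after rounding.

20%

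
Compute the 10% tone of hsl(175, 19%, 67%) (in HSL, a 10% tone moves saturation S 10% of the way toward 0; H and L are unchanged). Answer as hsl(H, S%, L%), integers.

S moves 10% from 19 toward 0: 19 − 1.9 = 17.1 → 17.
H and L are unchanged.

hsl(175, 17%, 67%)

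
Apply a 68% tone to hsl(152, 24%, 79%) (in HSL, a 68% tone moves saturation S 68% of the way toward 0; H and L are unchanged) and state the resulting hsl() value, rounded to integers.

hsl(152, 8%, 79%)

S moves 68% from 24 toward 0: 24 − 16.32 = 7.68 → 8.
H and L are unchanged.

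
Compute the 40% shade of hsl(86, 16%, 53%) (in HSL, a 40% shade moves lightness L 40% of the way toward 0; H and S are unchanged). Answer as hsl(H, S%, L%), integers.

L moves 40% from 53 toward 0: 53 − 21.2 = 31.8 → 32.
H and S are unchanged.

hsl(86, 16%, 32%)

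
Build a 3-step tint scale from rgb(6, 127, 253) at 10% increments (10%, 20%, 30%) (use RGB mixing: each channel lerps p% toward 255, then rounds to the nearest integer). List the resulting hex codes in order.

#1f8cfd, #3899fd, #51a5fe

10%: (6 + 24.9 = 30.9→31, 127 + 12.8 = 139.8→140, 253→253) → #1f8cfd
20%: (6 + 49.8 = 55.8→56, 127 + 25.6 = 152.6→153, 253→253) → #3899fd
30%: (6 + 74.7 = 80.7→81, 127 + 38.4 = 165.4→165, 253 + 0.6 = 253.6→254) → #51a5fe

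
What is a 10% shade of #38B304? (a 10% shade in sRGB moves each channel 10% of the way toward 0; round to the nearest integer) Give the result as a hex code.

#32A104

#38B304 is rgb(56, 179, 4).
Lerp each channel 10% toward 0:
  R: 56 − 5.6 = 50.4 → 50
  G: 179 + 0.1×(0−179) = 179 − 17.9 = 161.1 → 161
  B: 4 + 0.1×(0−4) = 4 − 0.4 = 3.6 → 4
rgb(50, 161, 4) = #32A104.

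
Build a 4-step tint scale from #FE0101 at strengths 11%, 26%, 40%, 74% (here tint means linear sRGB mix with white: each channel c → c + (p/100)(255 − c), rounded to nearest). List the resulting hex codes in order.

#FE0101 is rgb(254, 1, 1).
11%: (254→254, 1 + 27.94 = 28.94→29, 1 + 27.94 = 28.94→29) → #FE1D1D
26%: (254→254, 1 + 66.04 = 67.04→67, 1 + 66.04 = 67.04→67) → #FE4343
40%: (254→254, 1 + 101.6 = 102.6→103, 1 + 101.6 = 102.6→103) → #FE6767
74%: (254 + 0.74 = 254.74→255, 1 + 187.96 = 188.96→189, 1 + 187.96 = 188.96→189) → #FFBDBD

#FE1D1D, #FE4343, #FE6767, #FFBDBD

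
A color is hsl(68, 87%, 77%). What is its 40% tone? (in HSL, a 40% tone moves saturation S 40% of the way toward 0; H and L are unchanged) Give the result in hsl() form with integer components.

S moves 40% from 87 toward 0: 87 − 34.8 = 52.2 → 52.
H and L are unchanged.

hsl(68, 52%, 77%)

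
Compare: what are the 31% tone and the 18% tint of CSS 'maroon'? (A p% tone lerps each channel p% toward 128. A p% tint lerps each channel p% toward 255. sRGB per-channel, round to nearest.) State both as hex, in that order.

CSS maroon is rgb(128, 0, 0).
31% tone:
  R: 128 + 0 = 128 → 128
  G: 0 + 39.68 = 39.68 → 40
  B: 0 + 0.31×(128−0) = 0 + 39.68 = 39.68 → 40
  → #802828
18% tint:
  R: 128 + 0.18×(255−128) = 128 + 22.86 = 150.86 → 151
  G: 0 + 0.18×(255−0) = 0 + 45.9 = 45.9 → 46
  B: 0 + 0.18×(255−0) = 0 + 45.9 = 45.9 → 46
  → #972E2E

#802828, #972E2E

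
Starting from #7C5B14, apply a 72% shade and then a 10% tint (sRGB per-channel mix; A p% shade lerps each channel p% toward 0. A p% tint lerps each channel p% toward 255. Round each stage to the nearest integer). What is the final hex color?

#39301F

#7C5B14 is rgb(124, 91, 20).
A 72% shade moves each channel 72% toward 0:
  R: 124 − 89.28 = 34.72 → 35
  G: 91 + 0.72×(0−91) = 91 − 65.52 = 25.48 → 25
  B: 20 − 14.4 = 5.6 → 6
After the shade: rgb(35, 25, 6) = #231906.
A 10% tint moves each channel 10% toward 255:
  R: 35 + 0.1×(255−35) = 35 + 22 = 57 → 57
  G: 25 + 0.1×(255−25) = 25 + 23 = 48 → 48
  B: 6 + 24.9 = 30.9 → 31
rgb(57, 48, 31) = #39301F.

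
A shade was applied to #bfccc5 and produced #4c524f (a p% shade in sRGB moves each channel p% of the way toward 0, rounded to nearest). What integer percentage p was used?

#bfccc5 is rgb(191, 204, 197); #4c524f is rgb(76, 82, 79).
On the G channel (widest range): 82 ≈ 204 + (p/100)(0 − 204), so p ≈ 100×(82 − 204)/(0 − 204) = -12200/-204 = 59.80.
p = 60 reproduces all three channels after rounding.

60%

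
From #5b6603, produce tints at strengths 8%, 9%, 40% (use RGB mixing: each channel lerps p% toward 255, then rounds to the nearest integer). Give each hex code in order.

#687217, #6a741a, #9da368

#5b6603 is rgb(91, 102, 3).
8%: (91 + 13.12 = 104.12→104, 102 + 12.24 = 114.24→114, 3 + 20.16 = 23.16→23) → #687217
9%: (91 + 14.76 = 105.76→106, 102 + 13.77 = 115.77→116, 3 + 22.68 = 25.68→26) → #6a741a
40%: (91 + 65.6 = 156.6→157, 102 + 61.2 = 163.2→163, 3 + 100.8 = 103.8→104) → #9da368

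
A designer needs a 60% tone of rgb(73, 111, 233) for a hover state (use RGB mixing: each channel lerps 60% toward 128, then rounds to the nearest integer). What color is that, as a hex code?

Lerp each channel 60% toward 128:
  R: 73 + 0.6×(128−73) = 73 + 33 = 106 → 106
  G: 111 + 0.6×(128−111) = 111 + 10.2 = 121.2 → 121
  B: 233 + 0.6×(128−233) = 233 − 63 = 170 → 170
rgb(106, 121, 170) = #6A79AA.

#6A79AA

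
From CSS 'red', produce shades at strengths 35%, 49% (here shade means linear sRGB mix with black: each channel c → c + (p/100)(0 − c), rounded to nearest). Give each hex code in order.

#a60000, #820000

CSS red is rgb(255, 0, 0).
35%: (255 − 89.25 = 165.75→166, 0→0, 0→0) → #a60000
49%: (255 − 124.95 = 130.05→130, 0→0, 0→0) → #820000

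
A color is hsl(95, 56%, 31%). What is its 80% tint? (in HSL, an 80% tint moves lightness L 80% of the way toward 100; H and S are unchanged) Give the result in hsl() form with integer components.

hsl(95, 56%, 86%)

L moves 80% from 31 toward 100: 31 + 55.2 = 86.2 → 86.
H and S are unchanged.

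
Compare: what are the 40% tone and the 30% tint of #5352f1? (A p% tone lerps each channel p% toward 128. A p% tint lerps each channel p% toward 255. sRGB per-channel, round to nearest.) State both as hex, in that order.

#6564c4, #8786f5

#5352f1 is rgb(83, 82, 241).
40% tone:
  R: 83 + 0.4×(128−83) = 83 + 18 = 101 → 101
  G: 82 + 18.4 = 100.4 → 100
  B: 241 + 0.4×(128−241) = 241 − 45.2 = 195.8 → 196
  → #6564c4
30% tint:
  R: 83 + 51.6 = 134.6 → 135
  G: 82 + 51.9 = 133.9 → 134
  B: 241 + 0.3×(255−241) = 241 + 4.2 = 245.2 → 245
  → #8786f5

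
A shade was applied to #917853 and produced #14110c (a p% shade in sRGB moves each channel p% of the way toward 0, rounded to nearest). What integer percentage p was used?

#917853 is rgb(145, 120, 83); #14110c is rgb(20, 17, 12).
On the R channel (widest range): 20 ≈ 145 + (p/100)(0 − 145), so p ≈ 100×(20 − 145)/(0 − 145) = -12500/-145 = 86.21.
p = 86 reproduces all three channels after rounding.

86%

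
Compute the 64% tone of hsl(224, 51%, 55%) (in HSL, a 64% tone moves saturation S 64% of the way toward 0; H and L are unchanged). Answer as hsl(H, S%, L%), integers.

S moves 64% from 51 toward 0: 51 − 32.64 = 18.36 → 18.
H and L are unchanged.

hsl(224, 18%, 55%)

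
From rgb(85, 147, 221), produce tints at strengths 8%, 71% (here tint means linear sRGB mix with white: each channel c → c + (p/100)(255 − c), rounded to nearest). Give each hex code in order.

#639ce0, #cee0f5

8%: (85 + 13.6 = 98.6→99, 147 + 8.64 = 155.64→156, 221 + 2.72 = 223.72→224) → #639ce0
71%: (85 + 120.7 = 205.7→206, 147 + 76.68 = 223.68→224, 221 + 24.14 = 245.14→245) → #cee0f5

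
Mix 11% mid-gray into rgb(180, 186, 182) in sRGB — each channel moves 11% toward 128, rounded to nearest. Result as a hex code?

Lerp each channel 11% toward 128:
  R: 180 + 0.11×(128−180) = 180 − 5.72 = 174.28 → 174
  G: 186 + 0.11×(128−186) = 186 − 6.38 = 179.62 → 180
  B: 182 − 5.94 = 176.06 → 176
rgb(174, 180, 176) = #aeb4b0.

#aeb4b0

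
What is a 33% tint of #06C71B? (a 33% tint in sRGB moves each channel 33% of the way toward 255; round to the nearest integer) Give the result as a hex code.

#58D966

#06C71B is rgb(6, 199, 27).
Lerp each channel 33% toward 255:
  R: 6 + 82.17 = 88.17 → 88
  G: 199 + 0.33×(255−199) = 199 + 18.48 = 217.48 → 217
  B: 27 + 0.33×(255−27) = 27 + 75.24 = 102.24 → 102
rgb(88, 217, 102) = #58D966.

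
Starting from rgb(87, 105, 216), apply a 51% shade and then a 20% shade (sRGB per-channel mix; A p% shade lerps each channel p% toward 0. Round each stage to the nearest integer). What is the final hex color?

#222955

Per channel, c → c + 0.51(0 − c):
  R: 87 + 0.51×(0−87) = 87 − 44.37 = 42.63 → 43
  G: 105 + 0.51×(0−105) = 105 − 53.55 = 51.45 → 51
  B: 216 + 0.51×(0−216) = 216 − 110.16 = 105.84 → 106
After the shade: rgb(43, 51, 106) = #2B336A.
Lerp each channel 20% toward 0:
  R: 43 + 0.2×(0−43) = 43 − 8.6 = 34.4 → 34
  G: 51 + 0.2×(0−51) = 51 − 10.2 = 40.8 → 41
  B: 106 − 21.2 = 84.8 → 85
rgb(34, 41, 85) = #222955.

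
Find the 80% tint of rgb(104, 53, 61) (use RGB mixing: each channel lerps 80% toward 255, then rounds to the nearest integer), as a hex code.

#E1D7D8

An 80% tint moves each channel 80% toward 255:
  R: 104 + 0.8×(255−104) = 104 + 120.8 = 224.8 → 225
  G: 53 + 0.8×(255−53) = 53 + 161.6 = 214.6 → 215
  B: 61 + 0.8×(255−61) = 61 + 155.2 = 216.2 → 216
rgb(225, 215, 216) = #E1D7D8.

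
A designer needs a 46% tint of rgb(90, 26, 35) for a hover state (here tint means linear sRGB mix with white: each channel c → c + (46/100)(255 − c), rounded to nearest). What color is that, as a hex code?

Per channel, c → c + 0.46(255 − c):
  R: 90 + 75.9 = 165.9 → 166
  G: 26 + 0.46×(255−26) = 26 + 105.34 = 131.34 → 131
  B: 35 + 101.2 = 136.2 → 136
rgb(166, 131, 136) = #A68388.

#A68388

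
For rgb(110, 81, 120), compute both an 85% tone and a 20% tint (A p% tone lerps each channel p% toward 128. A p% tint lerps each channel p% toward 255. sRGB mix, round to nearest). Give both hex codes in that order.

85% tone:
  R: 110 + 0.85×(128−110) = 110 + 15.3 = 125.3 → 125
  G: 81 + 0.85×(128−81) = 81 + 39.95 = 120.95 → 121
  B: 120 + 6.8 = 126.8 → 127
  → #7D797F
20% tint:
  R: 110 + 29 = 139 → 139
  G: 81 + 34.8 = 115.8 → 116
  B: 120 + 0.2×(255−120) = 120 + 27 = 147 → 147
  → #8B7493

#7D797F, #8B7493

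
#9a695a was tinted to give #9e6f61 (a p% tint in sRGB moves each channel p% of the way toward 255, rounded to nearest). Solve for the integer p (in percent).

4%

#9a695a is rgb(154, 105, 90); #9e6f61 is rgb(158, 111, 97).
On the B channel (widest range): 97 ≈ 90 + (p/100)(255 − 90), so p ≈ 100×(97 − 90)/(255 − 90) = 700/165 = 4.24.
p = 4 reproduces all three channels after rounding.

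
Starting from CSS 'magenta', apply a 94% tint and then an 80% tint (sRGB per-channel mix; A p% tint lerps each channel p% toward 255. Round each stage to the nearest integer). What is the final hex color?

#fffcff

CSS magenta is rgb(255, 0, 255).
A 94% tint moves each channel 94% toward 255:
  R: 255 + 0.94×(255−255) = 255 + 0 = 255 → 255
  G: 0 + 0.94×(255−0) = 0 + 239.7 = 239.7 → 240
  B: 255 + 0.94×(255−255) = 255 + 0 = 255 → 255
After the tint: rgb(255, 240, 255) = #fff0ff.
An 80% tint moves each channel 80% toward 255:
  R: 255 + 0 = 255 → 255
  G: 240 + 12 = 252 → 252
  B: 255 + 0 = 255 → 255
rgb(255, 252, 255) = #fffcff.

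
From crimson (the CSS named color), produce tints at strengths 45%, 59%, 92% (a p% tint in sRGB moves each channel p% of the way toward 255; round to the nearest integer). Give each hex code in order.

CSS crimson is rgb(220, 20, 60).
45%: (220 + 15.75 = 235.75→236, 20 + 105.75 = 125.75→126, 60 + 87.75 = 147.75→148) → #EC7E94
59%: (220 + 20.65 = 240.65→241, 20 + 138.65 = 158.65→159, 60 + 115.05 = 175.05→175) → #F19FAF
92%: (220 + 32.2 = 252.2→252, 20 + 216.2 = 236.2→236, 60 + 179.4 = 239.4→239) → #FCECEF

#EC7E94, #F19FAF, #FCECEF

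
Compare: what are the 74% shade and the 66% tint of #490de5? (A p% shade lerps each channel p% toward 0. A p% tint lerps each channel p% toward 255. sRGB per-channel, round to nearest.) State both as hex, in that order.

#490de5 is rgb(73, 13, 229).
74% shade:
  R: 73 + 0.74×(0−73) = 73 − 54.02 = 18.98 → 19
  G: 13 − 9.62 = 3.38 → 3
  B: 229 + 0.74×(0−229) = 229 − 169.46 = 59.54 → 60
  → #13033c
66% tint:
  R: 73 + 120.12 = 193.12 → 193
  G: 13 + 0.66×(255−13) = 13 + 159.72 = 172.72 → 173
  B: 229 + 17.16 = 246.16 → 246
  → #c1adf6

#13033c, #c1adf6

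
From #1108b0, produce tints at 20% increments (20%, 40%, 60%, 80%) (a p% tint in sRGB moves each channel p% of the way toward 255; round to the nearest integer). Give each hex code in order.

#4139c0, #706bd0, #a09cdf, #cfceef

#1108b0 is rgb(17, 8, 176).
20%: (17 + 47.6 = 64.6→65, 8 + 49.4 = 57.4→57, 176 + 15.8 = 191.8→192) → #4139c0
40%: (17 + 95.2 = 112.2→112, 8 + 98.8 = 106.8→107, 176 + 31.6 = 207.6→208) → #706bd0
60%: (17 + 142.8 = 159.8→160, 8 + 148.2 = 156.2→156, 176 + 47.4 = 223.4→223) → #a09cdf
80%: (17 + 190.4 = 207.4→207, 8 + 197.6 = 205.6→206, 176 + 63.2 = 239.2→239) → #cfceef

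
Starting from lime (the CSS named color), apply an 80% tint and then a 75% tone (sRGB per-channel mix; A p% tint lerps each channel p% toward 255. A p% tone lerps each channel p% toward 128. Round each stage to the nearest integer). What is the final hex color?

CSS lime is rgb(0, 255, 0).
An 80% tint moves each channel 80% toward 255:
  R: 0 + 0.8×(255−0) = 0 + 204 = 204 → 204
  G: 255 + 0.8×(255−255) = 255 + 0 = 255 → 255
  B: 0 + 0.8×(255−0) = 0 + 204 = 204 → 204
After the tint: rgb(204, 255, 204) = #CCFFCC.
A 75% tone moves each channel 75% toward 128:
  R: 204 − 57 = 147 → 147
  G: 255 + 0.75×(128−255) = 255 − 95.25 = 159.75 → 160
  B: 204 − 57 = 147 → 147
rgb(147, 160, 147) = #93A093.

#93A093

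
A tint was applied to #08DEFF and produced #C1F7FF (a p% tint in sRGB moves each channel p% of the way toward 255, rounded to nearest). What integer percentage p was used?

75%

#08DEFF is rgb(8, 222, 255); #C1F7FF is rgb(193, 247, 255).
On the R channel (widest range): 193 ≈ 8 + (p/100)(255 − 8), so p ≈ 100×(193 − 8)/(255 − 8) = 18500/247 = 74.90.
p = 75 reproduces all three channels after rounding.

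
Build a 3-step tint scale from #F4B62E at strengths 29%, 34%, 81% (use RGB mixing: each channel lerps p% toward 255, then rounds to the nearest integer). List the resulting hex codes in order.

#F4B62E is rgb(244, 182, 46).
29%: (244 + 3.19 = 247.19→247, 182 + 21.17 = 203.17→203, 46 + 60.61 = 106.61→107) → #F7CB6B
34%: (244 + 3.74 = 247.74→248, 182 + 24.82 = 206.82→207, 46 + 71.06 = 117.06→117) → #F8CF75
81%: (244 + 8.91 = 252.91→253, 182 + 59.13 = 241.13→241, 46 + 169.29 = 215.29→215) → #FDF1D7

#F7CB6B, #F8CF75, #FDF1D7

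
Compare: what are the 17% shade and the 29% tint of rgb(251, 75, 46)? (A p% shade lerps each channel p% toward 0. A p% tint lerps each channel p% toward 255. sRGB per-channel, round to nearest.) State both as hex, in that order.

17% shade:
  R: 251 + 0.17×(0−251) = 251 − 42.67 = 208.33 → 208
  G: 75 + 0.17×(0−75) = 75 − 12.75 = 62.25 → 62
  B: 46 + 0.17×(0−46) = 46 − 7.82 = 38.18 → 38
  → #D03E26
29% tint:
  R: 251 + 0.29×(255−251) = 251 + 1.16 = 252.16 → 252
  G: 75 + 52.2 = 127.2 → 127
  B: 46 + 60.61 = 106.61 → 107
  → #FC7F6B

#D03E26, #FC7F6B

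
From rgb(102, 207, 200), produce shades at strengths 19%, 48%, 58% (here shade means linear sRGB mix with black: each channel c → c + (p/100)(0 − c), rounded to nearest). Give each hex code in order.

#53A8A2, #356C68, #2B5754

19%: (102 − 19.38 = 82.62→83, 207 − 39.33 = 167.67→168, 200 − 38 = 162→162) → #53A8A2
48%: (102 − 48.96 = 53.04→53, 207 − 99.36 = 107.64→108, 200 − 96 = 104→104) → #356C68
58%: (102 − 59.16 = 42.84→43, 207 − 120.06 = 86.94→87, 200 − 116 = 84→84) → #2B5754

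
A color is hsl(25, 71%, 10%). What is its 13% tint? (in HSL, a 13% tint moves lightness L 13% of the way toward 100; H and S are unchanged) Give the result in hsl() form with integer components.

L moves 13% from 10 toward 100: 10 + 11.7 = 21.7 → 22.
H and S are unchanged.

hsl(25, 71%, 22%)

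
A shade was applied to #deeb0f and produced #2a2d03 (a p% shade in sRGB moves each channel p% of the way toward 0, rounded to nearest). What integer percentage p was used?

#deeb0f is rgb(222, 235, 15); #2a2d03 is rgb(42, 45, 3).
On the G channel (widest range): 45 ≈ 235 + (p/100)(0 − 235), so p ≈ 100×(45 − 235)/(0 − 235) = -19000/-235 = 80.85.
p = 81 reproduces all three channels after rounding.

81%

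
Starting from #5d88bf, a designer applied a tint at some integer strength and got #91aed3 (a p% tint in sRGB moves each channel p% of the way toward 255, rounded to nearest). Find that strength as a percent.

#5d88bf is rgb(93, 136, 191); #91aed3 is rgb(145, 174, 211).
On the R channel (widest range): 145 ≈ 93 + (p/100)(255 − 93), so p ≈ 100×(145 − 93)/(255 − 93) = 5200/162 = 32.10.
p = 32 reproduces all three channels after rounding.

32%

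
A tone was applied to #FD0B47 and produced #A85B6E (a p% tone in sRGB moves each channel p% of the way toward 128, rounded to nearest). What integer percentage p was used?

68%

#FD0B47 is rgb(253, 11, 71); #A85B6E is rgb(168, 91, 110).
On the R channel (widest range): 168 ≈ 253 + (p/100)(128 − 253), so p ≈ 100×(168 − 253)/(128 − 253) = -8500/-125 = 68.00.
p = 68 reproduces all three channels after rounding.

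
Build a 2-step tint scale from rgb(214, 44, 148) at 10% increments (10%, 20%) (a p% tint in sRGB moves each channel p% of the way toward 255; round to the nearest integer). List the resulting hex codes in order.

10%: (214 + 4.1 = 218.1→218, 44 + 21.1 = 65.1→65, 148 + 10.7 = 158.7→159) → #DA419F
20%: (214 + 8.2 = 222.2→222, 44 + 42.2 = 86.2→86, 148 + 21.4 = 169.4→169) → #DE56A9

#DA419F, #DE56A9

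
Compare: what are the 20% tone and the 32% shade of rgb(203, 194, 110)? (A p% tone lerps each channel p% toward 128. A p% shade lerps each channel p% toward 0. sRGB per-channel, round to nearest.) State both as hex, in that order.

#BCB572, #8A844B

20% tone:
  R: 203 − 15 = 188 → 188
  G: 194 − 13.2 = 180.8 → 181
  B: 110 + 0.2×(128−110) = 110 + 3.6 = 113.6 → 114
  → #BCB572
32% shade:
  R: 203 − 64.96 = 138.04 → 138
  G: 194 + 0.32×(0−194) = 194 − 62.08 = 131.92 → 132
  B: 110 − 35.2 = 74.8 → 75
  → #8A844B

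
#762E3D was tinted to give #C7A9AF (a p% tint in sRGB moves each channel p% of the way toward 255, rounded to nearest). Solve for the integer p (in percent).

#762E3D is rgb(118, 46, 61); #C7A9AF is rgb(199, 169, 175).
On the G channel (widest range): 169 ≈ 46 + (p/100)(255 − 46), so p ≈ 100×(169 − 46)/(255 − 46) = 12300/209 = 58.85.
p = 59 reproduces all three channels after rounding.

59%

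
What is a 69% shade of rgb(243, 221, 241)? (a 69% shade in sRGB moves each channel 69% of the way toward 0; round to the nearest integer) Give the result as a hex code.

Lerp each channel 69% toward 0:
  R: 243 − 167.67 = 75.33 → 75
  G: 221 − 152.49 = 68.51 → 69
  B: 241 + 0.69×(0−241) = 241 − 166.29 = 74.71 → 75
rgb(75, 69, 75) = #4B454B.

#4B454B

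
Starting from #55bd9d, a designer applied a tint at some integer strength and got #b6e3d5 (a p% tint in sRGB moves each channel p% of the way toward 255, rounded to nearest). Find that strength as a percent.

#55bd9d is rgb(85, 189, 157); #b6e3d5 is rgb(182, 227, 213).
On the R channel (widest range): 182 ≈ 85 + (p/100)(255 − 85), so p ≈ 100×(182 − 85)/(255 − 85) = 9700/170 = 57.06.
p = 57 reproduces all three channels after rounding.

57%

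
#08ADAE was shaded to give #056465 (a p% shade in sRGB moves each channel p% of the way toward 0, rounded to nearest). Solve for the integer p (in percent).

#08ADAE is rgb(8, 173, 174); #056465 is rgb(5, 100, 101).
On the B channel (widest range): 101 ≈ 174 + (p/100)(0 − 174), so p ≈ 100×(101 − 174)/(0 − 174) = -7300/-174 = 41.95.
p = 42 reproduces all three channels after rounding.

42%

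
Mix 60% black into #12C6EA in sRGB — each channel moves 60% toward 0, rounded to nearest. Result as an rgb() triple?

#12C6EA is rgb(18, 198, 234).
Lerp each channel 60% toward 0:
  R: 18 − 10.8 = 7.2 → 7
  G: 198 + 0.6×(0−198) = 198 − 118.8 = 79.2 → 79
  B: 234 − 140.4 = 93.6 → 94

rgb(7, 79, 94)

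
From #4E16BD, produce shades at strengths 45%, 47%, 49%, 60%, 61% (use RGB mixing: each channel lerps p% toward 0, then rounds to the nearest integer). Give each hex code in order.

#4E16BD is rgb(78, 22, 189).
45%: (78 − 35.1 = 42.9→43, 22 − 9.9 = 12.1→12, 189 − 85.05 = 103.95→104) → #2B0C68
47%: (78 − 36.66 = 41.34→41, 22 − 10.34 = 11.66→12, 189 − 88.83 = 100.17→100) → #290C64
49%: (78 − 38.22 = 39.78→40, 22 − 10.78 = 11.22→11, 189 − 92.61 = 96.39→96) → #280B60
60%: (78 − 46.8 = 31.2→31, 22 − 13.2 = 8.8→9, 189 − 113.4 = 75.6→76) → #1F094C
61%: (78 − 47.58 = 30.42→30, 22 − 13.42 = 8.58→9, 189 − 115.29 = 73.71→74) → #1E094A

#2B0C68, #290C64, #280B60, #1F094C, #1E094A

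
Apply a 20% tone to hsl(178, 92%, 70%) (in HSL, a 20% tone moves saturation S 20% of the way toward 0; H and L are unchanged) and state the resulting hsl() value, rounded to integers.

S moves 20% from 92 toward 0: 92 − 18.4 = 73.6 → 74.
H and L are unchanged.

hsl(178, 74%, 70%)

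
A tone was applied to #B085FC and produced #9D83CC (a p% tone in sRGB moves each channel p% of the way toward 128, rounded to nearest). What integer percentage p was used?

#B085FC is rgb(176, 133, 252); #9D83CC is rgb(157, 131, 204).
On the B channel (widest range): 204 ≈ 252 + (p/100)(128 − 252), so p ≈ 100×(204 − 252)/(128 − 252) = -4800/-124 = 38.71.
p = 39 reproduces all three channels after rounding.

39%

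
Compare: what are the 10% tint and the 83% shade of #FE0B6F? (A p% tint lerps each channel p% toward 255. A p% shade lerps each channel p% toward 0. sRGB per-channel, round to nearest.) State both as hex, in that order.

#FE237D, #2B0213

#FE0B6F is rgb(254, 11, 111).
10% tint:
  R: 254 + 0.1×(255−254) = 254 + 0.1 = 254.1 → 254
  G: 11 + 24.4 = 35.4 → 35
  B: 111 + 0.1×(255−111) = 111 + 14.4 = 125.4 → 125
  → #FE237D
83% shade:
  R: 254 + 0.83×(0−254) = 254 − 210.82 = 43.18 → 43
  G: 11 + 0.83×(0−11) = 11 − 9.13 = 1.87 → 2
  B: 111 − 92.13 = 18.87 → 19
  → #2B0213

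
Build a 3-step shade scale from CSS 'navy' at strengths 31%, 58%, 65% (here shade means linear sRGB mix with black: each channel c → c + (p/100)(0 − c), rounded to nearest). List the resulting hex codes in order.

CSS navy is rgb(0, 0, 128).
31%: (0→0, 0→0, 128 − 39.68 = 88.32→88) → #000058
58%: (0→0, 0→0, 128 − 74.24 = 53.76→54) → #000036
65%: (0→0, 0→0, 128 − 83.2 = 44.8→45) → #00002D

#000058, #000036, #00002D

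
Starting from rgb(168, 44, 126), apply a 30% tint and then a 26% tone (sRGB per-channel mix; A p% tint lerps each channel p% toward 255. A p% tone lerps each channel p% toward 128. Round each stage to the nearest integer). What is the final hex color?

#B1709B

Per channel, c → c + 0.3(255 − c):
  R: 168 + 26.1 = 194.1 → 194
  G: 44 + 0.3×(255−44) = 44 + 63.3 = 107.3 → 107
  B: 126 + 38.7 = 164.7 → 165
After the tint: rgb(194, 107, 165) = #C26BA5.
Lerp each channel 26% toward 128:
  R: 194 + 0.26×(128−194) = 194 − 17.16 = 176.84 → 177
  G: 107 + 5.46 = 112.46 → 112
  B: 165 + 0.26×(128−165) = 165 − 9.62 = 155.38 → 155
rgb(177, 112, 155) = #B1709B.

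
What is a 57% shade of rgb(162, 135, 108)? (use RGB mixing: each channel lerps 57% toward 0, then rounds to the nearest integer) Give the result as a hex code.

Per channel, c → c + 0.57(0 − c):
  R: 162 + 0.57×(0−162) = 162 − 92.34 = 69.66 → 70
  G: 135 + 0.57×(0−135) = 135 − 76.95 = 58.05 → 58
  B: 108 + 0.57×(0−108) = 108 − 61.56 = 46.44 → 46
rgb(70, 58, 46) = #463a2e.

#463a2e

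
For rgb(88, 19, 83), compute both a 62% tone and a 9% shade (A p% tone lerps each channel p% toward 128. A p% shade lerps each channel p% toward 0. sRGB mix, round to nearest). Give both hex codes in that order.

#71576F, #50114C

62% tone:
  R: 88 + 0.62×(128−88) = 88 + 24.8 = 112.8 → 113
  G: 19 + 67.58 = 86.58 → 87
  B: 83 + 27.9 = 110.9 → 111
  → #71576F
9% shade:
  R: 88 + 0.09×(0−88) = 88 − 7.92 = 80.08 → 80
  G: 19 + 0.09×(0−19) = 19 − 1.71 = 17.29 → 17
  B: 83 − 7.47 = 75.53 → 76
  → #50114C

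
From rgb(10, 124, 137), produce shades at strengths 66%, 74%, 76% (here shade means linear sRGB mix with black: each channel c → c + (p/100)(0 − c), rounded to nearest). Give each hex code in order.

66%: (10 − 6.6 = 3.4→3, 124 − 81.84 = 42.16→42, 137 − 90.42 = 46.58→47) → #032A2F
74%: (10 − 7.4 = 2.6→3, 124 − 91.76 = 32.24→32, 137 − 101.38 = 35.62→36) → #032024
76%: (10 − 7.6 = 2.4→2, 124 − 94.24 = 29.76→30, 137 − 104.12 = 32.88→33) → #021E21

#032A2F, #032024, #021E21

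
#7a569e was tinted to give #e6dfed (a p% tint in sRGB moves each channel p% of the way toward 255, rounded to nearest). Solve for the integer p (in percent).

#7a569e is rgb(122, 86, 158); #e6dfed is rgb(230, 223, 237).
On the G channel (widest range): 223 ≈ 86 + (p/100)(255 − 86), so p ≈ 100×(223 − 86)/(255 − 86) = 13700/169 = 81.07.
p = 81 reproduces all three channels after rounding.

81%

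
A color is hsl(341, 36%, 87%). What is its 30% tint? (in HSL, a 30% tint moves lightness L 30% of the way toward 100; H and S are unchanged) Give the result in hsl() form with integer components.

L moves 30% from 87 toward 100: 87 + 3.9 = 90.9 → 91.
H and S are unchanged.

hsl(341, 36%, 91%)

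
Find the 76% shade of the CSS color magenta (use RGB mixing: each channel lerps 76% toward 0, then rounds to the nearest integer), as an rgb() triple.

rgb(61, 0, 61)

CSS magenta is rgb(255, 0, 255).
Lerp each channel 76% toward 0:
  R: 255 + 0.76×(0−255) = 255 − 193.8 = 61.2 → 61
  G: 0 + 0.76×(0−0) = 0 + 0 = 0 → 0
  B: 255 − 193.8 = 61.2 → 61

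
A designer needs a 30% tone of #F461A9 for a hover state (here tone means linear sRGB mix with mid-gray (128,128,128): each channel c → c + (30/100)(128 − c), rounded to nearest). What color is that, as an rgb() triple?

rgb(209, 106, 157)

#F461A9 is rgb(244, 97, 169).
Lerp each channel 30% toward 128:
  R: 244 + 0.3×(128−244) = 244 − 34.8 = 209.2 → 209
  G: 97 + 9.3 = 106.3 → 106
  B: 169 + 0.3×(128−169) = 169 − 12.3 = 156.7 → 157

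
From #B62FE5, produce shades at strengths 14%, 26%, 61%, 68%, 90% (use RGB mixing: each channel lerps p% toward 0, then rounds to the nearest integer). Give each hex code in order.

#9D28C5, #8723A9, #471259, #3A0F49, #120517

#B62FE5 is rgb(182, 47, 229).
14%: (182 − 25.48 = 156.52→157, 47 − 6.58 = 40.42→40, 229 − 32.06 = 196.94→197) → #9D28C5
26%: (182 − 47.32 = 134.68→135, 47 − 12.22 = 34.78→35, 229 − 59.54 = 169.46→169) → #8723A9
61%: (182 − 111.02 = 70.98→71, 47 − 28.67 = 18.33→18, 229 − 139.69 = 89.31→89) → #471259
68%: (182 − 123.76 = 58.24→58, 47 − 31.96 = 15.04→15, 229 − 155.72 = 73.28→73) → #3A0F49
90%: (182 − 163.8 = 18.2→18, 47 − 42.3 = 4.7→5, 229 − 206.1 = 22.9→23) → #120517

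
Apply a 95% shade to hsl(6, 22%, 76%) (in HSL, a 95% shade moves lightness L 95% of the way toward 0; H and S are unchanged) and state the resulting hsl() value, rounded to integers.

L moves 95% from 76 toward 0: 76 − 72.2 = 3.8 → 4.
H and S are unchanged.

hsl(6, 22%, 4%)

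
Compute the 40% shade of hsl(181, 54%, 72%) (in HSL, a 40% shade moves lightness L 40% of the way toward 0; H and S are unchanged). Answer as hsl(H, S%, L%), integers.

L moves 40% from 72 toward 0: 72 − 28.8 = 43.2 → 43.
H and S are unchanged.

hsl(181, 54%, 43%)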